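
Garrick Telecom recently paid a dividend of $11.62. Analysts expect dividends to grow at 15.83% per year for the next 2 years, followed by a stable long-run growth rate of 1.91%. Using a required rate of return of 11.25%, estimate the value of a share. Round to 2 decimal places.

Two-stage DDM. Project D₁…D_2 at 0.1583, terminal growth 0.0191, discount at r = 0.1125.
D_1 = 13.4594
D_2 = 15.5901
Terminal value at t=2: TV = D_3/(r−g) = 15.8878/(0.1125−0.0191) = 170.1054
P₀ = 13.4594/(1+0.1125)^1 + 15.5901/(1+0.1125)^2 + 170.1054/(1+0.1125)^2 = 162.1364

$162.14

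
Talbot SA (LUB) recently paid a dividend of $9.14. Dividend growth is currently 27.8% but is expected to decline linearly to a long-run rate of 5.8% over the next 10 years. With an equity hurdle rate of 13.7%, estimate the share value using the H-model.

$249.67

H-model: P₀ = D₀[(1+g_L) + H(g_S−g_L)]/(r−g_L), with H = 10/2 = 5.
P₀ = 9.14 × [(1+0.058) + 5×(0.278−0.058)] / (0.137−0.058)
   = 9.14 × 2.1580 / 0.079 = 249.6724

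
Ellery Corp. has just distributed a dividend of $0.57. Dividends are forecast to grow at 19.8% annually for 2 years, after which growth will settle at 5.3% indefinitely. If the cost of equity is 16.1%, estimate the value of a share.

$7.11

Two-stage DDM. Project D₁…D_2 at 0.198, terminal growth 0.053, discount at r = 0.161.
D_1 = 0.6829
D_2 = 0.8181
Terminal value at t=2: TV = D_3/(r−g) = 0.8614/(0.161−0.053) = 7.9761
P₀ = 0.6829/(1+0.161)^1 + 0.8181/(1+0.161)^2 + 7.9761/(1+0.161)^2 = 7.1124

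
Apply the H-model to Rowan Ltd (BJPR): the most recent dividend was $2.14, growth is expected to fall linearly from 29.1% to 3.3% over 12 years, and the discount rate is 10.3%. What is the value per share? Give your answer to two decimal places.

$78.90

H-model: P₀ = D₀[(1+g_L) + H(g_S−g_L)]/(r−g_L), with H = 12/2 = 6.
P₀ = 2.14 × [(1+0.033) + 6×(0.291−0.033)] / (0.103−0.033)
   = 2.14 × 2.5810 / 0.07 = 78.9049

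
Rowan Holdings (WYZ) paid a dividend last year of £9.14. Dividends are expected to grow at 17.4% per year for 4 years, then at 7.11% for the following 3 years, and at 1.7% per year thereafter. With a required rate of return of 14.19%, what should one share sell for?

£134.82

Three-stage DDM. Project D₁…D_7; terminal Gordon value at t=7 with g = 0.017; discount at r = 0.1419.
D_1 = 10.7304
D_2 = 12.5974
D_3 = 14.7894
D_4 = 17.3628
D_5 = 18.5972
D_6 = 19.9195
D_7 = 21.3358
TV_7 = 21.6985/(0.1419−0.017) = 173.7269
P₀ = Σ Dₜ/(1+r)ᵗ + TV_7/(1+r)^7 = 134.8171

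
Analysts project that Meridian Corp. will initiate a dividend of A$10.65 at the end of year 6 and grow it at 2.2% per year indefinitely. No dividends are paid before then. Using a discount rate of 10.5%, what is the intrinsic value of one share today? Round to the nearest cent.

A$77.89

Deferred-dividend DDM. At t=5 the remaining stream is a growing perpetuity with first payment D_6 = 10.65.
V_5 = D_6/(r−g) = 10.65/(0.105−0.022) = 128.3133
P₀ = V_5/(1+r)^5 = 128.3133/(1+0.105)^5 = 77.8861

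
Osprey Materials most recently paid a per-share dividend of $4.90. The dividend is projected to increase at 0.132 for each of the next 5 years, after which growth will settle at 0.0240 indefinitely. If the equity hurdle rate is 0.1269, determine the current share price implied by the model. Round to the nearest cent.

$74.71

Two-stage DDM. Project D₁…D_5 at 0.132, terminal growth 0.024, discount at r = 0.1269.
D_1 = 5.5468
D_2 = 6.2790
D_3 = 7.1078
D_4 = 8.0460
D_5 = 9.1081
Terminal value at t=5: TV = D_6/(r−g) = 9.3267/(0.1269−0.024) = 90.6385
P₀ = 5.5468/(1+0.1269)^1 + 6.2790/(1+0.1269)^2 + 7.1078/(1+0.1269)^3 + 8.0460/(1+0.1269)^4 + 9.1081/(1+0.1269)^5 + 90.6385/(1+0.1269)^5 = 74.7100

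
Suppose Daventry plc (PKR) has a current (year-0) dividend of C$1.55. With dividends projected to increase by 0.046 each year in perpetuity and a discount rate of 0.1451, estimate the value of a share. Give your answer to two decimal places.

Gordon growth model: P₀ = D₁/(r − g). D₁ = 1.55 × (1 + 0.046) = 1.6213.
P₀ = 1.6213 / (0.1451 − 0.046) = 1.6213 / 0.0991 = 16.3602

C$16.36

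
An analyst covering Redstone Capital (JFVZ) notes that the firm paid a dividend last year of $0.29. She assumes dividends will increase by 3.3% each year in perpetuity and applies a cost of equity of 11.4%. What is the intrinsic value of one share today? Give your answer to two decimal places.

$3.70

Gordon growth model: P₀ = D₁/(r − g). D₁ = 0.29 × (1 + 0.033) = 0.2996.
P₀ = 0.2996 / (0.114 − 0.033) = 0.2996 / 0.081 = 3.6984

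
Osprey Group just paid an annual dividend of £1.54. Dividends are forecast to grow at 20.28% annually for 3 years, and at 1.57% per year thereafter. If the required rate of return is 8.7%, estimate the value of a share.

£35.40

Two-stage DDM. Project D₁…D_3 at 0.2028, terminal growth 0.0157, discount at r = 0.087.
D_1 = 1.8523
D_2 = 2.2280
D_3 = 2.6798
Terminal value at t=3: TV = D_4/(r−g) = 2.7219/(0.087−0.0157) = 38.1748
P₀ = 1.8523/(1+0.087)^1 + 2.2280/(1+0.087)^2 + 2.6798/(1+0.087)^3 + 38.1748/(1+0.087)^3 = 35.3988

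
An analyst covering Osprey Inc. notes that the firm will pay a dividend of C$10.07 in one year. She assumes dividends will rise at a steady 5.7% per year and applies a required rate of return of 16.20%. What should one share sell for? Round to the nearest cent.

Gordon growth model: P₀ = D₁/(r − g), with D₁ = 10.07 given directly.
P₀ = 10.0700 / (0.162 − 0.057) = 10.0700 / 0.105 = 95.9048

C$95.90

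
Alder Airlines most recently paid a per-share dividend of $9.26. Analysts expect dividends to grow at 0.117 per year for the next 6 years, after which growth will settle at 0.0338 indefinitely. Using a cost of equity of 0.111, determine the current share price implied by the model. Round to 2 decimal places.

$184.69

Two-stage DDM. Project D₁…D_6 at 0.117, terminal growth 0.0338, discount at r = 0.111.
D_1 = 10.3434
D_2 = 11.5536
D_3 = 12.9054
D_4 = 14.4153
D_5 = 16.1019
D_6 = 17.9858
Terminal value at t=6: TV = D_7/(r−g) = 18.5937/(0.111−0.0338) = 240.8514
P₀ = 10.3434/(1+0.111)^1 + 11.5536/(1+0.111)^2 + 12.9054/(1+0.111)^3 + 14.4153/(1+0.111)^4 + 16.1019/(1+0.111)^5 + 17.9858/(1+0.111)^6 + 240.8514/(1+0.111)^6 = 184.6949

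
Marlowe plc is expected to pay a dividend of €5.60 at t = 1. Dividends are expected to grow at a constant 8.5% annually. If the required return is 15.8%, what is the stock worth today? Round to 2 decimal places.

Gordon growth model: P₀ = D₁/(r − g), with D₁ = 5.60 given directly.
P₀ = 5.6000 / (0.158 − 0.085) = 5.6000 / 0.073 = 76.7123

€76.71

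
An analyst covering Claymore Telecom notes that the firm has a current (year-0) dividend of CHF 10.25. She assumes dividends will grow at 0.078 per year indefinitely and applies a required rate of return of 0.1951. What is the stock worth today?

Gordon growth model: P₀ = D₁/(r − g). D₁ = 10.25 × (1 + 0.078) = 11.0495.
P₀ = 11.0495 / (0.1951 − 0.078) = 11.0495 / 0.1171 = 94.3595

CHF 94.36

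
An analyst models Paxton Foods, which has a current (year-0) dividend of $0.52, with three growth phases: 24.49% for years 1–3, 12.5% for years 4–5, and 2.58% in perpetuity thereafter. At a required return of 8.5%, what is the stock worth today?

Three-stage DDM. Project D₁…D_5; terminal Gordon value at t=5 with g = 0.0258; discount at r = 0.085.
D_1 = 0.6473
D_2 = 0.8059
D_3 = 1.0032
D_4 = 1.1286
D_5 = 1.2697
TV_5 = 1.3025/(0.085−0.0258) = 22.0015
P₀ = Σ Dₜ/(1+r)ᵗ + TV_5/(1+r)^5 = 18.3575

$18.36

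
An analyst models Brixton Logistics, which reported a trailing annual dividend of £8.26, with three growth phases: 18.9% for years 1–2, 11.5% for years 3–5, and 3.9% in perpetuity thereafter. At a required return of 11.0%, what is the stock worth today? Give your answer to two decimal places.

£187.59

Three-stage DDM. Project D₁…D_5; terminal Gordon value at t=5 with g = 0.039; discount at r = 0.11.
D_1 = 9.8211
D_2 = 11.6773
D_3 = 13.0202
D_4 = 14.5176
D_5 = 16.1871
TV_5 = 16.8184/(0.11−0.039) = 236.8785
P₀ = Σ Dₜ/(1+r)ᵗ + TV_5/(1+r)^5 = 187.5910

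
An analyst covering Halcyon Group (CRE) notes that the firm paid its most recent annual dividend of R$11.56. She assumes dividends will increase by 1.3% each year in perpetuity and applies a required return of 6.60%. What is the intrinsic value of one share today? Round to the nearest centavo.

R$220.95

Gordon growth model: P₀ = D₁/(r − g). D₁ = 11.56 × (1 + 0.013) = 11.7103.
P₀ = 11.7103 / (0.066 − 0.013) = 11.7103 / 0.053 = 220.9487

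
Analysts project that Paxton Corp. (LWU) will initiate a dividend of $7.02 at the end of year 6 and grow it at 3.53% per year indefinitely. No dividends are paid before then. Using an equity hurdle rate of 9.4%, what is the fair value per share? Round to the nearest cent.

$76.32

Deferred-dividend DDM. At t=5 the remaining stream is a growing perpetuity with first payment D_6 = 7.02.
V_5 = D_6/(r−g) = 7.02/(0.094−0.0353) = 119.5911
P₀ = V_5/(1+r)^5 = 119.5911/(1+0.094)^5 = 76.3154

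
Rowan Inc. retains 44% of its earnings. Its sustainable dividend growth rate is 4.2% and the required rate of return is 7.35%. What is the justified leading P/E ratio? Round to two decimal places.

17.78

Payout ratio b = 1 − 0.44 = 0.56.
Justified leading P/E = b/(r−g) = 0.56/(0.0735−0.042) = 17.7778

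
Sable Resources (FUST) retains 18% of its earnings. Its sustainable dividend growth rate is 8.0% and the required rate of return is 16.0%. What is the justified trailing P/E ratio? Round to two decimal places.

11.07

Payout ratio b = 1 − 0.18 = 0.82.
Justified trailing P/E = b(1+g)/(r−g) = 0.82×(1+0.08)/(0.16−0.08) = 11.0700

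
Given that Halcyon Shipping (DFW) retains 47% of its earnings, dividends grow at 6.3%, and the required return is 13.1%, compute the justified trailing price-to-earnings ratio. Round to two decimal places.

8.29

Payout ratio b = 1 − 0.47 = 0.53.
Justified trailing P/E = b(1+g)/(r−g) = 0.53×(1+0.063)/(0.131−0.063) = 8.2851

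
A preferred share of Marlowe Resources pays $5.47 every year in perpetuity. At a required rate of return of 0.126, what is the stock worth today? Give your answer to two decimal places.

$43.41

Zero-growth DDM (perpetuity): P₀ = D/r = 5.47 / 0.126 = 43.4127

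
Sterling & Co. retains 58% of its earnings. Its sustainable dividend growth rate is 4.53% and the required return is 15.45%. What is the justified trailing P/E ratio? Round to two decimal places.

Payout ratio b = 1 − 0.58 = 0.42.
Justified trailing P/E = b(1+g)/(r−g) = 0.42×(1+0.0453)/(0.1545−0.0453) = 4.0204

4.02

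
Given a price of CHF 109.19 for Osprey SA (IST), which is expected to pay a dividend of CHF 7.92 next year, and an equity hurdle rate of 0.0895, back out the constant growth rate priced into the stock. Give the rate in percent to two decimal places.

1.70%

From P₀ = D₁/(r − g), the implied growth is g = r − D₁/P₀.
g = 0.0895 − 7.92/109.19 = 0.0895 − 0.07253 = 0.01697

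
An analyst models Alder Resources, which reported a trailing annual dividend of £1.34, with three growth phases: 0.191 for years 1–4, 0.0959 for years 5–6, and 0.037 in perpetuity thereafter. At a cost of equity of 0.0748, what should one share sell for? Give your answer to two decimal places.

£68.76

Three-stage DDM. Project D₁…D_6; terminal Gordon value at t=6 with g = 0.037; discount at r = 0.0748.
D_1 = 1.5959
D_2 = 1.9008
D_3 = 2.2638
D_4 = 2.6962
D_5 = 2.9548
D_6 = 3.2381
TV_6 = 3.3579/(0.0748−0.037) = 88.8343
P₀ = Σ Dₜ/(1+r)ᵗ + TV_6/(1+r)^6 = 68.7601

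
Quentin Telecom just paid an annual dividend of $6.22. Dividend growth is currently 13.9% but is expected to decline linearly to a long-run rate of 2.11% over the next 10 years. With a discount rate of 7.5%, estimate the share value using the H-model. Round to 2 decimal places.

H-model: P₀ = D₀[(1+g_L) + H(g_S−g_L)]/(r−g_L), with H = 10/2 = 5.
P₀ = 6.22 × [(1+0.0211) + 5×(0.139−0.0211)] / (0.075−0.0211)
   = 6.22 × 1.6106 / 0.0539 = 185.8614

$185.86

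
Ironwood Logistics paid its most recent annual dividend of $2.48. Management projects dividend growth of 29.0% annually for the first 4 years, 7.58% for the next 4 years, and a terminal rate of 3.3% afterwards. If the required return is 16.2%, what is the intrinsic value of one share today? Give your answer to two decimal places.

$47.60

Three-stage DDM. Project D₁…D_8; terminal Gordon value at t=8 with g = 0.033; discount at r = 0.162.
D_1 = 3.1992
D_2 = 4.1270
D_3 = 5.3238
D_4 = 6.8677
D_5 = 7.3883
D_6 = 7.9483
D_7 = 8.5508
D_8 = 9.1989
TV_8 = 9.5025/(0.162−0.033) = 73.6626
P₀ = Σ Dₜ/(1+r)ᵗ + TV_8/(1+r)^8 = 47.6042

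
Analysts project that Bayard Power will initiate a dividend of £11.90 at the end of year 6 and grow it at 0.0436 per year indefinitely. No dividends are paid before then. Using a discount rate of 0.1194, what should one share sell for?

£89.32

Deferred-dividend DDM. At t=5 the remaining stream is a growing perpetuity with first payment D_6 = 11.90.
V_5 = D_6/(r−g) = 11.90/(0.1194−0.0436) = 156.9921
P₀ = V_5/(1+r)^5 = 156.9921/(1+0.1194)^5 = 89.3205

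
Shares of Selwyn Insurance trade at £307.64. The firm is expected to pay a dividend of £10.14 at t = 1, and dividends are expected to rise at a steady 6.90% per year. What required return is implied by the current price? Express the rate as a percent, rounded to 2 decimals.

10.20%

Rearranging the constant-growth DDM: r = D₁/P₀ + g.
r = 10.1400 / 307.64 + 0.069 = 0.03296 + 0.069 = 0.10196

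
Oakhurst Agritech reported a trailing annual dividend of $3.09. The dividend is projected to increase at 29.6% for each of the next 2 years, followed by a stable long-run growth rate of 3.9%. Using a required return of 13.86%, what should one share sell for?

$49.28

Two-stage DDM. Project D₁…D_2 at 0.296, terminal growth 0.039, discount at r = 0.1386.
D_1 = 4.0046
D_2 = 5.1900
Terminal value at t=2: TV = D_3/(r−g) = 5.3924/(0.1386−0.039) = 54.1408
P₀ = 4.0046/(1+0.1386)^1 + 5.1900/(1+0.1386)^2 + 54.1408/(1+0.1386)^2 = 49.2826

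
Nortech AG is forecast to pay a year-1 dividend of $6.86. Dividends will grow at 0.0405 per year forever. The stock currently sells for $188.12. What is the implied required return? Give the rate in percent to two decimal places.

7.70%

Rearranging the constant-growth DDM: r = D₁/P₀ + g.
r = 6.8600 / 188.12 + 0.0405 = 0.03647 + 0.0405 = 0.07697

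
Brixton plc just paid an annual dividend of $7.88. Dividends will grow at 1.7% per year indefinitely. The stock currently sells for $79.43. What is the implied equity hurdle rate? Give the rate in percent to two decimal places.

11.79%

Rearranging the constant-growth DDM: r = D₁/P₀ + g.
D₁ = 7.88 × (1 + 0.017) = 8.0140.
r = 8.0140 / 79.43 + 0.017 = 0.10089 + 0.017 = 0.11789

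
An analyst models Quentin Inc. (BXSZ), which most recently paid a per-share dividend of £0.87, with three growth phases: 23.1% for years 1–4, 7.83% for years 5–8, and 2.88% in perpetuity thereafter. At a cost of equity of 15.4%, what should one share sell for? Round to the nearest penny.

£14.97

Three-stage DDM. Project D₁…D_8; terminal Gordon value at t=8 with g = 0.0288; discount at r = 0.154.
D_1 = 1.0710
D_2 = 1.3184
D_3 = 1.6229
D_4 = 1.9978
D_5 = 2.1542
D_6 = 2.3229
D_7 = 2.5048
D_8 = 2.7009
TV_8 = 2.7787/(0.154−0.0288) = 22.1940
P₀ = Σ Dₜ/(1+r)ᵗ + TV_8/(1+r)^8 = 14.9710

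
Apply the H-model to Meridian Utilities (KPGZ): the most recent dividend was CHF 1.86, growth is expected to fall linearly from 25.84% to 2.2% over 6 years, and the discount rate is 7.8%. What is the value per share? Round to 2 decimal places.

CHF 57.50

H-model: P₀ = D₀[(1+g_L) + H(g_S−g_L)]/(r−g_L), with H = 6/2 = 3.
P₀ = 1.86 × [(1+0.022) + 3×(0.2584−0.022)] / (0.078−0.022)
   = 1.86 × 1.7312 / 0.056 = 57.5006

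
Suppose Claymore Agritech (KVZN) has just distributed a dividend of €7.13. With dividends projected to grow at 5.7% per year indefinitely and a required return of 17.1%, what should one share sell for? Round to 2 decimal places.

Gordon growth model: P₀ = D₁/(r − g). D₁ = 7.13 × (1 + 0.057) = 7.5364.
P₀ = 7.5364 / (0.171 − 0.057) = 7.5364 / 0.114 = 66.1089

€66.11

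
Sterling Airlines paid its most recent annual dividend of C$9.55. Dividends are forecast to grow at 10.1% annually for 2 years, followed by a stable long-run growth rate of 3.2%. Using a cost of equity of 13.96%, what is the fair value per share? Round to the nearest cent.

C$103.64

Two-stage DDM. Project D₁…D_2 at 0.101, terminal growth 0.032, discount at r = 0.1396.
D_1 = 10.5145
D_2 = 11.5765
Terminal value at t=2: TV = D_3/(r−g) = 11.9470/(0.1396−0.032) = 111.0313
P₀ = 10.5145/(1+0.1396)^1 + 11.5765/(1+0.1396)^2 + 111.0313/(1+0.1396)^2 = 103.6355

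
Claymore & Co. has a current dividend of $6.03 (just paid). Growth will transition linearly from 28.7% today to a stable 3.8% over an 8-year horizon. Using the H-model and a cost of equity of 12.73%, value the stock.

$137.35

H-model: P₀ = D₀[(1+g_L) + H(g_S−g_L)]/(r−g_L), with H = 8/2 = 4.
P₀ = 6.03 × [(1+0.038) + 4×(0.287−0.038)] / (0.1273−0.038)
   = 6.03 × 2.0340 / 0.0893 = 137.3462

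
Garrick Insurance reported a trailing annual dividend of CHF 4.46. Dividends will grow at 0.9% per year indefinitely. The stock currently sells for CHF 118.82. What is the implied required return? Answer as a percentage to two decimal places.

Rearranging the constant-growth DDM: r = D₁/P₀ + g.
D₁ = 4.46 × (1 + 0.009) = 4.5001.
r = 4.5001 / 118.82 + 0.009 = 0.03787 + 0.009 = 0.04687

4.69%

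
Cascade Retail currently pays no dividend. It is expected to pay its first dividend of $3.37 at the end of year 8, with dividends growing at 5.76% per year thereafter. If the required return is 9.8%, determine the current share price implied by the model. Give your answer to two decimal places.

$43.35

Deferred-dividend DDM. At t=7 the remaining stream is a growing perpetuity with first payment D_8 = 3.37.
V_7 = D_8/(r−g) = 3.37/(0.098−0.0576) = 83.4158
P₀ = V_7/(1+r)^7 = 83.4158/(1+0.098)^7 = 43.3543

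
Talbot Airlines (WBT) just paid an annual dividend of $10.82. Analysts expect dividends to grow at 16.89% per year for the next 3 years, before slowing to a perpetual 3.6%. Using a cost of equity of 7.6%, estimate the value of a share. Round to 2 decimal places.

$397.67

Two-stage DDM. Project D₁…D_3 at 0.1689, terminal growth 0.036, discount at r = 0.076.
D_1 = 12.6475
D_2 = 14.7837
D_3 = 17.2806
Terminal value at t=3: TV = D_4/(r−g) = 17.9027/(0.076−0.036) = 447.5681
P₀ = 12.6475/(1+0.076)^1 + 14.7837/(1+0.076)^2 + 17.2806/(1+0.076)^3 + 447.5681/(1+0.076)^3 = 397.6658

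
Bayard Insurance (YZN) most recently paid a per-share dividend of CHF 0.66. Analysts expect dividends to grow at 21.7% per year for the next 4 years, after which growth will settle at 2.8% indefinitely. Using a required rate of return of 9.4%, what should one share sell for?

CHF 19.21

Two-stage DDM. Project D₁…D_4 at 0.217, terminal growth 0.028, discount at r = 0.094.
D_1 = 0.8032
D_2 = 0.9775
D_3 = 1.1896
D_4 = 1.4478
Terminal value at t=4: TV = D_5/(r−g) = 1.4883/(0.094−0.028) = 22.5505
P₀ = 0.8032/(1+0.094)^1 + 0.9775/(1+0.094)^2 + 1.1896/(1+0.094)^3 + 1.4478/(1+0.094)^4 + 22.5505/(1+0.094)^4 = 19.2132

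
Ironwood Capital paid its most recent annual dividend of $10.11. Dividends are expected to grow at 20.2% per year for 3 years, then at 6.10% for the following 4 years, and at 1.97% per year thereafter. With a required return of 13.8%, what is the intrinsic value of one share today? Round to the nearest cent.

$151.58

Three-stage DDM. Project D₁…D_7; terminal Gordon value at t=7 with g = 0.0197; discount at r = 0.138.
D_1 = 12.1522
D_2 = 14.6070
D_3 = 17.5576
D_4 = 18.6286
D_5 = 19.7649
D_6 = 20.9706
D_7 = 22.2498
TV_7 = 22.6881/(0.138−0.0197) = 191.7846
P₀ = Σ Dₜ/(1+r)ᵗ + TV_7/(1+r)^7 = 151.5834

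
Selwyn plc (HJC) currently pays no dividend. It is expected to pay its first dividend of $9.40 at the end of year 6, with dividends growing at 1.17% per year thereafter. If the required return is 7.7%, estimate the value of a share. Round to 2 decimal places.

$99.34

Deferred-dividend DDM. At t=5 the remaining stream is a growing perpetuity with first payment D_6 = 9.40.
V_5 = D_6/(r−g) = 9.40/(0.077−0.0117) = 143.9510
P₀ = V_5/(1+r)^5 = 143.9510/(1+0.077)^5 = 99.3427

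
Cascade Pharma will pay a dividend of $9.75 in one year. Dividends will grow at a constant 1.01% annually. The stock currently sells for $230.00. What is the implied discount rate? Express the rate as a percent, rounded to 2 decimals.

Rearranging the constant-growth DDM: r = D₁/P₀ + g.
r = 9.7500 / 230.00 + 0.0101 = 0.04239 + 0.0101 = 0.05249

5.25%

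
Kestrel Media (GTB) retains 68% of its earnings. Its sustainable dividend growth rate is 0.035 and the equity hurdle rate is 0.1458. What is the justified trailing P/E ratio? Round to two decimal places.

Payout ratio b = 1 − 0.68 = 0.32.
Justified trailing P/E = b(1+g)/(r−g) = 0.32×(1+0.035)/(0.1458−0.035) = 2.9892

2.99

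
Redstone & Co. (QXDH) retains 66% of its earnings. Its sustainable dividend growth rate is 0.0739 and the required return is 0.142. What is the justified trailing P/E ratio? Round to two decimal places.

5.36

Payout ratio b = 1 − 0.66 = 0.34.
Justified trailing P/E = b(1+g)/(r−g) = 0.34×(1+0.0739)/(0.142−0.0739) = 5.3616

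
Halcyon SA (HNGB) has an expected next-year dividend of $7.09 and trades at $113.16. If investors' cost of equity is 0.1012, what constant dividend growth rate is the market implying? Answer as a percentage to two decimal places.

From P₀ = D₁/(r − g), the implied growth is g = r − D₁/P₀.
g = 0.1012 − 7.09/113.16 = 0.1012 − 0.06265 = 0.03855

3.85%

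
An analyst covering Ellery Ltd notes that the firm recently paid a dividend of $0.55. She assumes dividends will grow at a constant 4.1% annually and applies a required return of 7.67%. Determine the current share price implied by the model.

Gordon growth model: P₀ = D₁/(r − g). D₁ = 0.55 × (1 + 0.041) = 0.5726.
P₀ = 0.5726 / (0.0767 − 0.041) = 0.5726 / 0.0357 = 16.0378

$16.04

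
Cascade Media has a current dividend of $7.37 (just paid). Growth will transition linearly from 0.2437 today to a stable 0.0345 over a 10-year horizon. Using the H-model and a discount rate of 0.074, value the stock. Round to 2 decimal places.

H-model: P₀ = D₀[(1+g_L) + H(g_S−g_L)]/(r−g_L), with H = 10/2 = 5.
P₀ = 7.37 × [(1+0.0345) + 5×(0.2437−0.0345)] / (0.074−0.0345)
   = 7.37 × 2.0805 / 0.0395 = 388.1844

$388.18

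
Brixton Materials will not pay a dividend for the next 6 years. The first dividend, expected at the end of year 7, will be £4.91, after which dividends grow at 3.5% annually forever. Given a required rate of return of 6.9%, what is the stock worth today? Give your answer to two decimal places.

Deferred-dividend DDM. At t=6 the remaining stream is a growing perpetuity with first payment D_7 = 4.91.
V_6 = D_7/(r−g) = 4.91/(0.069−0.035) = 144.4118
P₀ = V_6/(1+r)^6 = 144.4118/(1+0.069)^6 = 96.7690

£96.77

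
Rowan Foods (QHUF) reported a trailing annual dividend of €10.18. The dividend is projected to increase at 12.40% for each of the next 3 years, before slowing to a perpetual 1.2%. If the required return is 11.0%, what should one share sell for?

Two-stage DDM. Project D₁…D_3 at 0.124, terminal growth 0.012, discount at r = 0.11.
D_1 = 11.4423
D_2 = 12.8612
D_3 = 14.4560
Terminal value at t=3: TV = D_4/(r−g) = 14.6294/(0.11−0.012) = 149.2798
P₀ = 11.4423/(1+0.11)^1 + 12.8612/(1+0.11)^2 + 14.4560/(1+0.11)^3 + 149.2798/(1+0.11)^3 = 140.4690

€140.47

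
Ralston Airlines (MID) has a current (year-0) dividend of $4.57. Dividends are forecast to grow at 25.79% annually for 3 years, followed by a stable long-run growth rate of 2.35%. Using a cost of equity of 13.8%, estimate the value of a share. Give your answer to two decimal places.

$71.98

Two-stage DDM. Project D₁…D_3 at 0.2579, terminal growth 0.0235, discount at r = 0.138.
D_1 = 5.7486
D_2 = 7.2312
D_3 = 9.0961
Terminal value at t=3: TV = D_4/(r−g) = 9.3098/(0.138−0.0235) = 81.3087
P₀ = 5.7486/(1+0.138)^1 + 7.2312/(1+0.138)^2 + 9.0961/(1+0.138)^3 + 81.3087/(1+0.138)^3 = 71.9782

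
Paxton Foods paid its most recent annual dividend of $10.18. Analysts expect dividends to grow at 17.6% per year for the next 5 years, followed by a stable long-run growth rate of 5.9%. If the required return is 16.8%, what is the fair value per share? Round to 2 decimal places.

Two-stage DDM. Project D₁…D_5 at 0.176, terminal growth 0.059, discount at r = 0.168.
D_1 = 11.9717
D_2 = 14.0787
D_3 = 16.5565
D_4 = 19.4705
D_5 = 22.8973
Terminal value at t=5: TV = D_6/(r−g) = 24.2482/(0.168−0.059) = 222.4610
P₀ = 11.9717/(1+0.168)^1 + 14.0787/(1+0.168)^2 + 16.5565/(1+0.168)^3 + 19.4705/(1+0.168)^4 + 22.8973/(1+0.168)^5 + 222.4610/(1+0.168)^5 = 154.2941

$154.29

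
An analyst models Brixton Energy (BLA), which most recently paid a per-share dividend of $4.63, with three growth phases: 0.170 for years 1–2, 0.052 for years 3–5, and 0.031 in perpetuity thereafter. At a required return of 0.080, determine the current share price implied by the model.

$131.59

Three-stage DDM. Project D₁…D_5; terminal Gordon value at t=5 with g = 0.031; discount at r = 0.08.
D_1 = 5.4171
D_2 = 6.3380
D_3 = 6.6676
D_4 = 7.0143
D_5 = 7.3790
TV_5 = 7.6078/(0.08−0.031) = 155.2611
P₀ = Σ Dₜ/(1+r)ᵗ + TV_5/(1+r)^5 = 131.5884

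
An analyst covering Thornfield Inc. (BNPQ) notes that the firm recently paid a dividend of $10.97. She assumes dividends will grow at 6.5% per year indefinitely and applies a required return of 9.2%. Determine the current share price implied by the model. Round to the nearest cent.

Gordon growth model: P₀ = D₁/(r − g). D₁ = 10.97 × (1 + 0.065) = 11.6830.
P₀ = 11.6830 / (0.092 − 0.065) = 11.6830 / 0.027 = 432.7056

$432.71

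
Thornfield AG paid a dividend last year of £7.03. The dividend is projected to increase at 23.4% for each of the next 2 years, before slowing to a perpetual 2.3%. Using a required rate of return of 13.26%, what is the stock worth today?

£93.90

Two-stage DDM. Project D₁…D_2 at 0.234, terminal growth 0.023, discount at r = 0.1326.
D_1 = 8.6750
D_2 = 10.7050
Terminal value at t=2: TV = D_3/(r−g) = 10.9512/(0.1326−0.023) = 99.9196
P₀ = 8.6750/(1+0.1326)^1 + 10.7050/(1+0.1326)^2 + 99.9196/(1+0.1326)^2 = 93.8974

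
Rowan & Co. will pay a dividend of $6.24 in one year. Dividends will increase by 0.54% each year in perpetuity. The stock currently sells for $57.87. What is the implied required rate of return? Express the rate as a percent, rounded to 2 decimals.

11.32%

Rearranging the constant-growth DDM: r = D₁/P₀ + g.
r = 6.2400 / 57.87 + 0.0054 = 0.10783 + 0.0054 = 0.11323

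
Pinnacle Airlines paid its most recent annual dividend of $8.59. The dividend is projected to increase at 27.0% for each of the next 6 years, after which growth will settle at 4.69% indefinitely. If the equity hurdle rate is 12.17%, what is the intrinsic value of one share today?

$334.65

Two-stage DDM. Project D₁…D_6 at 0.27, terminal growth 0.0469, discount at r = 0.1217.
D_1 = 10.9093
D_2 = 13.8548
D_3 = 17.5956
D_4 = 22.3464
D_5 = 28.3800
D_6 = 36.0425
Terminal value at t=6: TV = D_7/(r−g) = 37.7329/(0.1217−0.0469) = 504.4511
P₀ = 10.9093/(1+0.1217)^1 + 13.8548/(1+0.1217)^2 + 17.5956/(1+0.1217)^3 + 22.3464/(1+0.1217)^4 + 28.3800/(1+0.1217)^5 + 36.0425/(1+0.1217)^6 + 504.4511/(1+0.1217)^6 = 334.6524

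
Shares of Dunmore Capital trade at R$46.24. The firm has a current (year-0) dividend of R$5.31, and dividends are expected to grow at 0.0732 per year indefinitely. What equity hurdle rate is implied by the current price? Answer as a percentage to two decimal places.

19.64%

Rearranging the constant-growth DDM: r = D₁/P₀ + g.
D₁ = 5.31 × (1 + 0.0732) = 5.6987.
r = 5.6987 / 46.24 + 0.0732 = 0.12324 + 0.0732 = 0.19644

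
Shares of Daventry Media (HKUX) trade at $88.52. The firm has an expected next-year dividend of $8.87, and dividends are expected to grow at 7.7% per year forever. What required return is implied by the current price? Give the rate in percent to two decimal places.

Rearranging the constant-growth DDM: r = D₁/P₀ + g.
r = 8.8700 / 88.52 + 0.077 = 0.10020 + 0.077 = 0.17720

17.72%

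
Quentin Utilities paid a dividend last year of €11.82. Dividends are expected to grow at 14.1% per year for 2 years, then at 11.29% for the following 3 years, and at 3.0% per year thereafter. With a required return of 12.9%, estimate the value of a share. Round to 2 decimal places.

Three-stage DDM. Project D₁…D_5; terminal Gordon value at t=5 with g = 0.03; discount at r = 0.129.
D_1 = 13.4866
D_2 = 15.3882
D_3 = 17.1256
D_4 = 19.0590
D_5 = 21.2108
TV_5 = 21.8471/(0.129−0.03) = 220.6781
P₀ = Σ Dₜ/(1+r)ᵗ + TV_5/(1+r)^5 = 179.5195

€179.52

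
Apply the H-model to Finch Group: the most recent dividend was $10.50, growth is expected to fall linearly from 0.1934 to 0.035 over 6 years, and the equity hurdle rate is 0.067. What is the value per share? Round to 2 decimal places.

$495.53

H-model: P₀ = D₀[(1+g_L) + H(g_S−g_L)]/(r−g_L), with H = 6/2 = 3.
P₀ = 10.50 × [(1+0.035) + 3×(0.1934−0.035)] / (0.067−0.035)
   = 10.50 × 1.5102 / 0.032 = 495.5344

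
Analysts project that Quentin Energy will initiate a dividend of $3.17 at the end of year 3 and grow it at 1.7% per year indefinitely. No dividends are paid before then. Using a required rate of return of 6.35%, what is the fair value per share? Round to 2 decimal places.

$60.27

Deferred-dividend DDM. At t=2 the remaining stream is a growing perpetuity with first payment D_3 = 3.17.
V_2 = D_3/(r−g) = 3.17/(0.0635−0.017) = 68.1720
P₀ = V_2/(1+r)^2 = 68.1720/(1+0.0635)^2 = 60.2742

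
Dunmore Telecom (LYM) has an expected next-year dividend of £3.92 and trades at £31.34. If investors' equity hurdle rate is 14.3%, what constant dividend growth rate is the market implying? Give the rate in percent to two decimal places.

From P₀ = D₁/(r − g), the implied growth is g = r − D₁/P₀.
g = 0.143 − 3.92/31.34 = 0.143 − 0.12508 = 0.01792

1.79%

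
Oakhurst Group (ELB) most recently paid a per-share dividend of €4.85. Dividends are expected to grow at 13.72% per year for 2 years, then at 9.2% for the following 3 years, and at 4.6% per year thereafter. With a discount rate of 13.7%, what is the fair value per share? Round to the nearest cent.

€72.54

Three-stage DDM. Project D₁…D_5; terminal Gordon value at t=5 with g = 0.046; discount at r = 0.137.
D_1 = 5.5154
D_2 = 6.2721
D_3 = 6.8492
D_4 = 7.4793
D_5 = 8.1674
TV_5 = 8.5431/(0.137−0.046) = 93.8801
P₀ = Σ Dₜ/(1+r)ᵗ + TV_5/(1+r)^5 = 72.5407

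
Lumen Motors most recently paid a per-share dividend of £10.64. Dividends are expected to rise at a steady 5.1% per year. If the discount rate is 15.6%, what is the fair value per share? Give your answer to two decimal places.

Gordon growth model: P₀ = D₁/(r − g). D₁ = 10.64 × (1 + 0.051) = 11.1826.
P₀ = 11.1826 / (0.156 − 0.051) = 11.1826 / 0.105 = 106.5013

£106.50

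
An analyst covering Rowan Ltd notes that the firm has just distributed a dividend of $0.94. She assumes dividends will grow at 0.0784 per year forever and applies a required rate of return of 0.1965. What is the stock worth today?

Gordon growth model: P₀ = D₁/(r − g). D₁ = 0.94 × (1 + 0.0784) = 1.0137.
P₀ = 1.0137 / (0.1965 − 0.0784) = 1.0137 / 0.1181 = 8.5834

$8.58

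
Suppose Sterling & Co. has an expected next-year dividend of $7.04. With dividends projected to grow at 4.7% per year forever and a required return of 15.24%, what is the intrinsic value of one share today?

Gordon growth model: P₀ = D₁/(r − g), with D₁ = 7.04 given directly.
P₀ = 7.0400 / (0.1524 − 0.047) = 7.0400 / 0.1054 = 66.7932

$66.79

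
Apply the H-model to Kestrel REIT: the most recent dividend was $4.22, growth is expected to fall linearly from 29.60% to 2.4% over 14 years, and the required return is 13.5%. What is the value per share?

H-model: P₀ = D₀[(1+g_L) + H(g_S−g_L)]/(r−g_L), with H = 14/2 = 7.
P₀ = 4.22 × [(1+0.024) + 7×(0.296−0.024)] / (0.135−0.024)
   = 4.22 × 2.9280 / 0.111 = 111.3168

$111.32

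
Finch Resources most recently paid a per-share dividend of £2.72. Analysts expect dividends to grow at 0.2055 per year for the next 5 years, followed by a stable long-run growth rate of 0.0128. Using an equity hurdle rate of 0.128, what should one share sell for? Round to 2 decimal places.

£50.01

Two-stage DDM. Project D₁…D_5 at 0.2055, terminal growth 0.0128, discount at r = 0.128.
D_1 = 3.2790
D_2 = 3.9528
D_3 = 4.7651
D_4 = 5.7443
D_5 = 6.9248
Terminal value at t=5: TV = D_6/(r−g) = 7.0134/(0.128−0.0128) = 60.8802
P₀ = 3.2790/(1+0.128)^1 + 3.9528/(1+0.128)^2 + 4.7651/(1+0.128)^3 + 5.7443/(1+0.128)^4 + 6.9248/(1+0.128)^5 + 60.8802/(1+0.128)^5 = 50.0109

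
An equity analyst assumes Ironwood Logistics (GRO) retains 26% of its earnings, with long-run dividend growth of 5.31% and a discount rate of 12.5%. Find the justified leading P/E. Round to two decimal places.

Payout ratio b = 1 − 0.26 = 0.74.
Justified leading P/E = b/(r−g) = 0.74/(0.125−0.0531) = 10.2921

10.29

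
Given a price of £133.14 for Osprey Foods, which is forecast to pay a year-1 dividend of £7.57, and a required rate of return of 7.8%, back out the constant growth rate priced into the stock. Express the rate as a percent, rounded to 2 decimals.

From P₀ = D₁/(r − g), the implied growth is g = r − D₁/P₀.
g = 0.078 − 7.57/133.14 = 0.078 − 0.05686 = 0.02114

2.11%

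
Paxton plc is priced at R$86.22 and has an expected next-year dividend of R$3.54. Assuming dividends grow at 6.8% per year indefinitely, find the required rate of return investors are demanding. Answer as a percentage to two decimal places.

10.91%

Rearranging the constant-growth DDM: r = D₁/P₀ + g.
r = 3.5400 / 86.22 + 0.068 = 0.04106 + 0.068 = 0.10906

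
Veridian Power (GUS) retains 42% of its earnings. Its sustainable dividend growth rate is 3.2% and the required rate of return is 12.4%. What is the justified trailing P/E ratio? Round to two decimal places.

Payout ratio b = 1 − 0.42 = 0.58.
Justified trailing P/E = b(1+g)/(r−g) = 0.58×(1+0.032)/(0.124−0.032) = 6.5061

6.51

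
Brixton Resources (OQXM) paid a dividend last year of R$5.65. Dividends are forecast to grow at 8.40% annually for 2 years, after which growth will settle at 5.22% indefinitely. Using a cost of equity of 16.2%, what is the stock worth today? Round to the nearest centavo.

R$57.31

Two-stage DDM. Project D₁…D_2 at 0.084, terminal growth 0.0522, discount at r = 0.162.
D_1 = 6.1246
D_2 = 6.6391
Terminal value at t=2: TV = D_3/(r−g) = 6.9856/(0.162−0.0522) = 63.6214
P₀ = 6.1246/(1+0.162)^1 + 6.6391/(1+0.162)^2 + 63.6214/(1+0.162)^2 = 57.3061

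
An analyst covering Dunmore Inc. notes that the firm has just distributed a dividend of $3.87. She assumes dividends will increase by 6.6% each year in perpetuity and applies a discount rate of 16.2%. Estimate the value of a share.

$42.97

Gordon growth model: P₀ = D₁/(r − g). D₁ = 3.87 × (1 + 0.066) = 4.1254.
P₀ = 4.1254 / (0.162 − 0.066) = 4.1254 / 0.096 = 42.9731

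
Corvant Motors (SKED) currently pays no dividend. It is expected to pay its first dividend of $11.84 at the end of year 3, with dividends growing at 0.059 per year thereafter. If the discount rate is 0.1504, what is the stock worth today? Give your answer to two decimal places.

Deferred-dividend DDM. At t=2 the remaining stream is a growing perpetuity with first payment D_3 = 11.84.
V_2 = D_3/(r−g) = 11.84/(0.1504−0.059) = 129.5405
P₀ = V_2/(1+r)^2 = 129.5405/(1+0.1504)^2 = 97.8831

$97.88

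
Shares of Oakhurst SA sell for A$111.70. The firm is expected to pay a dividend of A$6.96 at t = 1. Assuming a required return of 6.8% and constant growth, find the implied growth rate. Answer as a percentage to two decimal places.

0.57%

From P₀ = D₁/(r − g), the implied growth is g = r − D₁/P₀.
g = 0.068 − 6.96/111.70 = 0.068 − 0.06231 = 0.00569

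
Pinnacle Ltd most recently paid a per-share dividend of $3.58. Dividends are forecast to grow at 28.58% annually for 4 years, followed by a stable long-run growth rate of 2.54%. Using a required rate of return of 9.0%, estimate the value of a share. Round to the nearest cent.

$132.05

Two-stage DDM. Project D₁…D_4 at 0.2858, terminal growth 0.0254, discount at r = 0.09.
D_1 = 4.6032
D_2 = 5.9187
D_3 = 7.6103
D_4 = 9.7854
Terminal value at t=4: TV = D_5/(r−g) = 10.0339/(0.09−0.0254) = 155.3236
P₀ = 4.6032/(1+0.09)^1 + 5.9187/(1+0.09)^2 + 7.6103/(1+0.09)^3 + 9.7854/(1+0.09)^4 + 155.3236/(1+0.09)^4 = 132.0487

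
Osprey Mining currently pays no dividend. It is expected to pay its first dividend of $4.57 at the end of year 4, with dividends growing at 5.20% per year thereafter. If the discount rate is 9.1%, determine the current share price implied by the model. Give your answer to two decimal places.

Deferred-dividend DDM. At t=3 the remaining stream is a growing perpetuity with first payment D_4 = 4.57.
V_3 = D_4/(r−g) = 4.57/(0.091−0.052) = 117.1795
P₀ = V_3/(1+r)^3 = 117.1795/(1+0.091)^3 = 90.2355

$90.24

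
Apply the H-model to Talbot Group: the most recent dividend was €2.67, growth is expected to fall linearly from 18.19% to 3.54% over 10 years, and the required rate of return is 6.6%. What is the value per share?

H-model: P₀ = D₀[(1+g_L) + H(g_S−g_L)]/(r−g_L), with H = 10/2 = 5.
P₀ = 2.67 × [(1+0.0354) + 5×(0.1819−0.0354)] / (0.066−0.0354)
   = 2.67 × 1.7679 / 0.0306 = 154.2579

€154.26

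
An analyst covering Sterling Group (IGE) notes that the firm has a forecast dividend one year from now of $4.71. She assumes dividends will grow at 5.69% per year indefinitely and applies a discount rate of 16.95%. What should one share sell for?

Gordon growth model: P₀ = D₁/(r − g), with D₁ = 4.71 given directly.
P₀ = 4.7100 / (0.1695 − 0.0569) = 4.7100 / 0.1126 = 41.8295

$41.83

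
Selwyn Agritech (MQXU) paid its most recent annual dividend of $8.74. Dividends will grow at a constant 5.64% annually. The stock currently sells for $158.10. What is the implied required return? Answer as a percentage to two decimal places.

Rearranging the constant-growth DDM: r = D₁/P₀ + g.
D₁ = 8.74 × (1 + 0.0564) = 9.2329.
r = 9.2329 / 158.10 + 0.0564 = 0.05840 + 0.0564 = 0.11480

11.48%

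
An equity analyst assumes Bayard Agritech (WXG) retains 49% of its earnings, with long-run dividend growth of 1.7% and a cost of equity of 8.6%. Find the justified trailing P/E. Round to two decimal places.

7.52

Payout ratio b = 1 − 0.49 = 0.51.
Justified trailing P/E = b(1+g)/(r−g) = 0.51×(1+0.017)/(0.086−0.017) = 7.5170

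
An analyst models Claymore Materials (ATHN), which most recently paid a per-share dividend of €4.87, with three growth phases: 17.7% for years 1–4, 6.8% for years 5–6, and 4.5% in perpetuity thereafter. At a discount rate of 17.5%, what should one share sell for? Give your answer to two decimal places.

Three-stage DDM. Project D₁…D_6; terminal Gordon value at t=6 with g = 0.045; discount at r = 0.175.
D_1 = 5.7320
D_2 = 6.7466
D_3 = 7.9407
D_4 = 9.3462
D_5 = 9.9817
D_6 = 10.6605
TV_6 = 11.1402/(0.175−0.045) = 85.6940
P₀ = Σ Dₜ/(1+r)ᵗ + TV_6/(1+r)^6 = 60.6336

€60.63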